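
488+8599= 9087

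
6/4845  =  2/1615 = 0.00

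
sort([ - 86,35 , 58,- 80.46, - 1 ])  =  [ - 86, - 80.46, - 1,35 , 58] 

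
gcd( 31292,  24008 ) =4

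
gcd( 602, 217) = 7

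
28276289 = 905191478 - 876915189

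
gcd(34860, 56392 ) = 28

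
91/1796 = 91/1796 = 0.05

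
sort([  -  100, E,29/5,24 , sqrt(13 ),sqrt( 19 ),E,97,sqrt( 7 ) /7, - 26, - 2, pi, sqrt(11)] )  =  [-100, -26,-2,sqrt(7 ) /7  ,  E,E,pi,sqrt(11 ), sqrt( 13),sqrt( 19), 29/5,24,97]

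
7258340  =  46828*155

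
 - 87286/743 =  - 118 + 388/743 = - 117.48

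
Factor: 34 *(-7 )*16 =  - 2^5*7^1*17^1 =- 3808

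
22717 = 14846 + 7871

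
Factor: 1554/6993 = 2^1*3^(- 2 ) = 2/9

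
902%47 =9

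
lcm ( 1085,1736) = 8680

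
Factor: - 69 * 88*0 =0= 0^1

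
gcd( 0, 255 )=255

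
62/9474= 31/4737  =  0.01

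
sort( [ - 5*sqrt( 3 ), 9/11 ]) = [-5*sqrt( 3),9/11] 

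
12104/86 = 6052/43 =140.74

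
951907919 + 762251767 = 1714159686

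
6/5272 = 3/2636 = 0.00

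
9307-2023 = 7284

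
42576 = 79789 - 37213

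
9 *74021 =666189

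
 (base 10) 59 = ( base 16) 3B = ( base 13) 47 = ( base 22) 2f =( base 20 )2j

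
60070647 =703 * 85449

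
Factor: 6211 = 6211^1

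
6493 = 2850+3643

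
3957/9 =1319/3 = 439.67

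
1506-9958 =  - 8452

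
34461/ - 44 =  - 784 + 35/44 = - 783.20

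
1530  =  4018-2488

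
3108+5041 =8149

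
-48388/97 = -48388/97 =- 498.85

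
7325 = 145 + 7180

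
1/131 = 1/131 = 0.01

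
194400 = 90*2160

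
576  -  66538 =-65962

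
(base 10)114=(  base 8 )162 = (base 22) 54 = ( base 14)82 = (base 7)222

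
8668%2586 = 910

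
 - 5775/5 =-1155  =  -1155.00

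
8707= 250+8457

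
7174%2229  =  487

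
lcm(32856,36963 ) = 295704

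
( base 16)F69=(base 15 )1280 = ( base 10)3945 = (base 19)AHC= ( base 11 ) 2A67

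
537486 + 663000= 1200486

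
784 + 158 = 942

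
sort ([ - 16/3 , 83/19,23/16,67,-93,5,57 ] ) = [  -  93, - 16/3, 23/16,83/19,5,57 , 67] 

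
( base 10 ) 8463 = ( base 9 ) 12543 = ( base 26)cdd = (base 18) 1823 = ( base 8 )20417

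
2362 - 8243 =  - 5881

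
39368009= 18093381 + 21274628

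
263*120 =31560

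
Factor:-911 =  - 911^1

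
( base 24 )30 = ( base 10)72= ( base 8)110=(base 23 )33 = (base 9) 80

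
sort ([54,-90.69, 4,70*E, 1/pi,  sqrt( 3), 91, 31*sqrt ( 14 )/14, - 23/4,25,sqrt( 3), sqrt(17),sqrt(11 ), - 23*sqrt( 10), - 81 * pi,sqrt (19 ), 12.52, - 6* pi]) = [ - 81 *pi,- 90.69, - 23 * sqrt(10), - 6*pi, - 23/4, 1/pi,sqrt( 3), sqrt(3), sqrt(11 ),  4, sqrt( 17),  sqrt (19 ), 31*sqrt( 14)/14,12.52, 25, 54, 91,70*E ] 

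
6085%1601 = 1282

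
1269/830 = 1269/830 = 1.53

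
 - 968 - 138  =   - 1106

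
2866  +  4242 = 7108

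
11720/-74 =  - 159 + 23/37 = -158.38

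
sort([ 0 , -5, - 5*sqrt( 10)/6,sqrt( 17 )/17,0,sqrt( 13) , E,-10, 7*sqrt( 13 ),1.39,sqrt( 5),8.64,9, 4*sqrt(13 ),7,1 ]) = [ - 10, - 5, - 5*sqrt(10) /6,0,0 , sqrt( 17 )/17, 1 , 1.39,sqrt( 5 ) , E,sqrt( 13 ),7,8.64, 9, 4*sqrt( 13),7 * sqrt( 13)] 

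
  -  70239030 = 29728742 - 99967772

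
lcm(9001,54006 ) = 54006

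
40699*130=5290870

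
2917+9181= 12098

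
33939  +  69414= 103353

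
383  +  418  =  801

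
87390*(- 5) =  - 436950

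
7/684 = 7/684 =0.01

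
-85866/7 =-85866/7 = -12266.57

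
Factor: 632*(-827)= -2^3*  79^1*827^1=-  522664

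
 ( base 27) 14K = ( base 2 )1101011001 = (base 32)qp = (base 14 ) 453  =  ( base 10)857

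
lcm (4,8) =8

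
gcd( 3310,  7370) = 10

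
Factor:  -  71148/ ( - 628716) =49/433 = 7^2 * 433^( - 1) 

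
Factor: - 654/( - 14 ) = 3^1*7^( - 1)*109^1  =  327/7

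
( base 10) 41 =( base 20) 21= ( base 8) 51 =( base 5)131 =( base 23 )1i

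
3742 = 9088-5346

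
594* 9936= 5901984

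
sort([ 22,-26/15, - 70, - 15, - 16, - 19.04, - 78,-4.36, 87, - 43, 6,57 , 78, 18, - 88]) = [ - 88,-78, - 70, -43, - 19.04, - 16, - 15, - 4.36, - 26/15,  6,18, 22,57, 78, 87 ] 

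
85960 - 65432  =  20528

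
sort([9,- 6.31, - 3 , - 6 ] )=[-6.31, -6,- 3,9]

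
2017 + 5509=7526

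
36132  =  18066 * 2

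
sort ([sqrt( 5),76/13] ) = [ sqrt( 5), 76/13 ]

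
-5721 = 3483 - 9204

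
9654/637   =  15 + 99/637 = 15.16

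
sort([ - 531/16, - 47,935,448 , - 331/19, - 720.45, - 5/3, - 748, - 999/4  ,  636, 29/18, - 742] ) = [ - 748, - 742, - 720.45,- 999/4,- 47,-531/16 , - 331/19, - 5/3  ,  29/18, 448, 636, 935] 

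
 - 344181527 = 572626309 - 916807836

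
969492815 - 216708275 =752784540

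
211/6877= 211/6877  =  0.03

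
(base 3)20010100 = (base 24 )7i0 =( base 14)18ac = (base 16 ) 1170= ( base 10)4464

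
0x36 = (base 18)30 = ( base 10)54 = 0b110110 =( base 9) 60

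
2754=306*9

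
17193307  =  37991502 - 20798195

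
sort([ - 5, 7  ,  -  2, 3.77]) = [-5,-2, 3.77, 7 ]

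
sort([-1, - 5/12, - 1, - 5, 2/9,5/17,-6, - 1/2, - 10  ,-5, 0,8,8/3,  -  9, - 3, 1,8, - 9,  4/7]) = [ - 10, - 9  , - 9,-6, - 5, - 5,-3,  -  1, - 1, - 1/2, - 5/12,0, 2/9, 5/17, 4/7,1,8/3, 8, 8]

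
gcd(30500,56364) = 244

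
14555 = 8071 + 6484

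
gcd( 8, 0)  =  8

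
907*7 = 6349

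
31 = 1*31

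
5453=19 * 287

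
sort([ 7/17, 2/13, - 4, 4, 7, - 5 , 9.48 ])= [ - 5,-4, 2/13, 7/17,4, 7, 9.48] 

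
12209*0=0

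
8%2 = 0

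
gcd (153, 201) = 3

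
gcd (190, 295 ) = 5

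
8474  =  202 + 8272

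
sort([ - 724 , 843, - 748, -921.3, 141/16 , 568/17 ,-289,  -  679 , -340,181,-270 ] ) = [-921.3, - 748,  -  724, - 679 , - 340, - 289, - 270,141/16, 568/17,181, 843 ] 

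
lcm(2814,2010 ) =14070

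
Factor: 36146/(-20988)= - 2^(-1 )*3^( - 2)*31^1 = - 31/18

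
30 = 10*3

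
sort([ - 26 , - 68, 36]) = [ - 68,-26,36 ] 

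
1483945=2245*661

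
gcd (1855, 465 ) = 5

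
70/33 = 70/33 = 2.12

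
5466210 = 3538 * 1545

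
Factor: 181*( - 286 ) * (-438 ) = 22673508 = 2^2*3^1*11^1*13^1*73^1*181^1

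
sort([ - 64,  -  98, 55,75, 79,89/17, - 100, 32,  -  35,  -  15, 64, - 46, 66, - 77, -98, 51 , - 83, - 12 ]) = [ - 100, - 98 , - 98, - 83  , - 77,  -  64, - 46, - 35, - 15, - 12, 89/17,32, 51, 55,64, 66, 75, 79] 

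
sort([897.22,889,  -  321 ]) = [ - 321, 889,897.22]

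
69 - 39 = 30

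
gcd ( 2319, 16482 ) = 3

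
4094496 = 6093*672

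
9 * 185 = 1665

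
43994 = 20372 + 23622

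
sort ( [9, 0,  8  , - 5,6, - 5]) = [ - 5,- 5,0, 6, 8, 9]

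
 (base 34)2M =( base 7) 156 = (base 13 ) 6C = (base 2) 1011010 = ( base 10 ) 90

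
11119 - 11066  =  53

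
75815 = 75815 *1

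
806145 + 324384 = 1130529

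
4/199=4/199 = 0.02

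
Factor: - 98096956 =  - 2^2*3907^1*6277^1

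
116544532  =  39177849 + 77366683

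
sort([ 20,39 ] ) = [20 , 39] 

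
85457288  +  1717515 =87174803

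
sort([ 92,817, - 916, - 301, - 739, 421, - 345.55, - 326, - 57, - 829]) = [ - 916, - 829,  -  739, - 345.55 , - 326, - 301, - 57,92,421,  817 ] 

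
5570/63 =88 + 26/63  =  88.41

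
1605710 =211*7610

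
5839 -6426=- 587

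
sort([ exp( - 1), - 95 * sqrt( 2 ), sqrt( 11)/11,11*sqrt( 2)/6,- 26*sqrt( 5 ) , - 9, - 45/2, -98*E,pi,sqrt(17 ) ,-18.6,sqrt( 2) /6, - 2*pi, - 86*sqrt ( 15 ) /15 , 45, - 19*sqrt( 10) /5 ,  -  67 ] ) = [ - 98 * E, - 95 * sqrt(2), - 67, - 26 * sqrt ( 5), - 45/2, - 86*sqrt( 15 ) /15, - 18.6, - 19*sqrt(10 ) /5, - 9, - 2*pi,sqrt(2)/6,sqrt( 11) /11,exp(  -  1 ), 11*sqrt ( 2)/6, pi,sqrt( 17 ), 45 ]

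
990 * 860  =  851400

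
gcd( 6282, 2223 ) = 9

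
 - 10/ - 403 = 10/403 = 0.02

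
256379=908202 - 651823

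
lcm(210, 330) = 2310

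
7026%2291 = 153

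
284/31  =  9 +5/31 = 9.16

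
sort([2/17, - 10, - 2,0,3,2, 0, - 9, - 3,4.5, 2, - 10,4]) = [  -  10,  -  10, - 9 , - 3  ,-2, 0, 0, 2/17, 2,2, 3,  4,4.5 ]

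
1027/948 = 1 + 1/12 =1.08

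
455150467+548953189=1004103656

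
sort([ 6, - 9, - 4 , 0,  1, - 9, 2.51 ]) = [-9,  -  9,  -  4, 0, 1, 2.51 , 6]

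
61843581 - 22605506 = 39238075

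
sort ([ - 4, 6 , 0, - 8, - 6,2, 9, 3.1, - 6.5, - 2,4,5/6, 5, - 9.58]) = [ - 9.58, - 8, - 6.5, - 6, - 4, - 2,  0, 5/6, 2, 3.1,4,5 , 6, 9]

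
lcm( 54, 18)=54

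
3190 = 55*58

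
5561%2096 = 1369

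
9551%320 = 271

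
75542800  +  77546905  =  153089705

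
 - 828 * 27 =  - 22356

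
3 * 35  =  105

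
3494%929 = 707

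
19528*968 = 18903104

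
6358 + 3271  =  9629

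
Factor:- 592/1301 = - 2^4*37^1*1301^( - 1)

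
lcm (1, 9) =9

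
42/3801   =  2/181= 0.01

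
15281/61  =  250 + 31/61 = 250.51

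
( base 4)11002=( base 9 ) 387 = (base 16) 142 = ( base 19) gi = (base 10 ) 322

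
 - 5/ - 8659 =5/8659 =0.00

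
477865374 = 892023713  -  414158339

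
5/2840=1/568 =0.00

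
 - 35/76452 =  - 1 + 76417/76452  =  - 0.00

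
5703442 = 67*85126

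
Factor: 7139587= 7^1*13^1*67^1*1171^1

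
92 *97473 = 8967516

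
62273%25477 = 11319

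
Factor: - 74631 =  - 3^1*24877^1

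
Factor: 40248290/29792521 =2^1*5^1*11^( - 1) * 23^( -1 )*661^1 * 6089^1*117757^(- 1 ) 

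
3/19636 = 3/19636 = 0.00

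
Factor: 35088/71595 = 272/555 = 2^4*3^(  -  1) * 5^ ( - 1)*17^1*37^( - 1 )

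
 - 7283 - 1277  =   - 8560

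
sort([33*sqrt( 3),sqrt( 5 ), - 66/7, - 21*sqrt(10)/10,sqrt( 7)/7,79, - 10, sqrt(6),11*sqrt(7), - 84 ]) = [ - 84, - 10, - 66/7, - 21*sqrt(10)/10,sqrt (7 ) /7,sqrt(5), sqrt( 6),11*sqrt(7),33*sqrt(3),79 ] 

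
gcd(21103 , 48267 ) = 1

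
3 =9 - 6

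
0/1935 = 0= 0.00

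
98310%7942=3006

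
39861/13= 3066 + 3/13 = 3066.23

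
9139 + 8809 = 17948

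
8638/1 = 8638=8638.00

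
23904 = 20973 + 2931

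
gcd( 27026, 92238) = 2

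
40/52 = 10/13= 0.77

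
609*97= 59073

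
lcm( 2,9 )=18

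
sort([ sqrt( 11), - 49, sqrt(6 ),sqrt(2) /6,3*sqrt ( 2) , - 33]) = [-49, - 33,sqrt(2)/6,sqrt(6),sqrt(11) , 3 * sqrt(2 )]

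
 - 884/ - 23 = 884/23 = 38.43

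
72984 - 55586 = 17398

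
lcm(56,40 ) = 280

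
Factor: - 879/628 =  - 2^( - 2 )*3^1*157^( - 1)*293^1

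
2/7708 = 1/3854 = 0.00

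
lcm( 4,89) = 356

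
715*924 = 660660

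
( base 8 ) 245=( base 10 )165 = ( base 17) 9C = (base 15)B0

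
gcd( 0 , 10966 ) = 10966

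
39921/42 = 950+ 1/2 = 950.50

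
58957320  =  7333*8040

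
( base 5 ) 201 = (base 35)1G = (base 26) 1p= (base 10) 51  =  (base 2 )110011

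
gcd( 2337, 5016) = 57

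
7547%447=395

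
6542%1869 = 935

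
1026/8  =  513/4 = 128.25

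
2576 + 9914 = 12490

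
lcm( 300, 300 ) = 300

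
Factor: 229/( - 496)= - 2^(-4)*31^( -1) * 229^1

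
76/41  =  1+35/41 = 1.85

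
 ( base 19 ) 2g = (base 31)1n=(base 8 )66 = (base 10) 54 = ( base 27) 20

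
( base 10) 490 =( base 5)3430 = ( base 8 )752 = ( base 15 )22A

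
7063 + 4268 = 11331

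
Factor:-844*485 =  -2^2*5^1*97^1*211^1   =  - 409340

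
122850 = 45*2730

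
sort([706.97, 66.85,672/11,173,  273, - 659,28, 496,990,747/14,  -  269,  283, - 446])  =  [- 659, - 446,-269,28,747/14 , 672/11,66.85,173,273, 283,496, 706.97,  990 ] 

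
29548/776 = 38 + 15/194=38.08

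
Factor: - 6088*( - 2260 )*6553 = 90161940640 = 2^5*5^1*113^1 * 761^1 * 6553^1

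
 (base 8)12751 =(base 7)22232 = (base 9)7622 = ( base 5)134414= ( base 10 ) 5609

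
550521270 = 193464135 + 357057135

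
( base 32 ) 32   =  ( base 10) 98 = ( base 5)343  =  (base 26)3K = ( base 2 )1100010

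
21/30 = 7/10 = 0.70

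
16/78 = 8/39=0.21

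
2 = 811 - 809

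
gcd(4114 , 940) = 2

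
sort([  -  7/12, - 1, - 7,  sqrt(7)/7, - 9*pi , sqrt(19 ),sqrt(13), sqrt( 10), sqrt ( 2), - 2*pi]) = [ - 9 * pi, - 7, -2 * pi, - 1 , - 7/12, sqrt( 7)/7, sqrt(2), sqrt( 10 ), sqrt( 13), sqrt( 19)] 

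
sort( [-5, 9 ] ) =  [ - 5,9 ]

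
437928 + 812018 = 1249946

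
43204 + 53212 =96416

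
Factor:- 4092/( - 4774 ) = 6/7 = 2^1*3^1*7^( - 1)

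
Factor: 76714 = 2^1*11^2 * 317^1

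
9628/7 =9628/7 = 1375.43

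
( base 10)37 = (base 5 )122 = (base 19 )1i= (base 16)25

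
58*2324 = 134792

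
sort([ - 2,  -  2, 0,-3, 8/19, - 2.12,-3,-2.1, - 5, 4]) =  [-5, -3,-3,-2.12, - 2.1,-2 ,-2, 0 , 8/19, 4 ] 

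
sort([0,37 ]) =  [0, 37] 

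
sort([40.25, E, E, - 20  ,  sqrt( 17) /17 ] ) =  [ - 20,  sqrt( 17)/17, E, E, 40.25]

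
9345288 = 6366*1468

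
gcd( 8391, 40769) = 1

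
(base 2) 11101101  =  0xed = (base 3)22210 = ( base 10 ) 237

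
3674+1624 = 5298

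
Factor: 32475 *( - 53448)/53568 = -2^( - 3)*3^( - 1)*5^2*17^1 *31^( - 1) * 131^1*433^1 = - 24107275/744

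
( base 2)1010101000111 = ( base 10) 5447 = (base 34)4O7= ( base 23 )a6j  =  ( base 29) 6DO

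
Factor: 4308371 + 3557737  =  2^2*3^2*47^1*4649^1 = 7866108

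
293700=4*73425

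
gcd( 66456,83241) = 9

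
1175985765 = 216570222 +959415543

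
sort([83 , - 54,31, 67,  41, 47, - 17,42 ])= [-54,-17,31, 41, 42,47,67,  83] 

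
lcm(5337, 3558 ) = 10674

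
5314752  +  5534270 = 10849022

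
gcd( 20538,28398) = 6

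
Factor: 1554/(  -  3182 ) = - 3^1*7^1*43^ (-1)  =  -21/43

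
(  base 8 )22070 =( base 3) 110201102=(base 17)1f17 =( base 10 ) 9272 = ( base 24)g28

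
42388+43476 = 85864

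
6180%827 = 391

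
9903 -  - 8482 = 18385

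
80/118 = 40/59 = 0.68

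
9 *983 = 8847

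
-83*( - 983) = 81589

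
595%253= 89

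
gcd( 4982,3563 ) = 1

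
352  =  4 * 88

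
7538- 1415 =6123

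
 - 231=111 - 342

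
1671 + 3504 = 5175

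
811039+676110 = 1487149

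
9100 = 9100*1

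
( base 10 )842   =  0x34a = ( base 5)11332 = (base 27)145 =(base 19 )266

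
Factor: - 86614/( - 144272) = 341/568 =2^( - 3 )*11^1*31^1*71^( - 1)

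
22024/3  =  22024/3 =7341.33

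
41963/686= 61  +  117/686 = 61.17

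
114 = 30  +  84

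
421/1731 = 421/1731 = 0.24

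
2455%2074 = 381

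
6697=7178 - 481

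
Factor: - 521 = - 521^1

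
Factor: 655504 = 2^4*53^1*773^1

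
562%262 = 38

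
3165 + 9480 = 12645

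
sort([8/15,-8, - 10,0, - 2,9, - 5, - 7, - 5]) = [ -10, - 8,-7, - 5, - 5 , - 2,  0,8/15 , 9] 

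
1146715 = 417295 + 729420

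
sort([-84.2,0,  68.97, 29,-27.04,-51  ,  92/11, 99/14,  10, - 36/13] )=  [ - 84.2,-51,-27.04,-36/13, 0, 99/14, 92/11,10 , 29 , 68.97] 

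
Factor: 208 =2^4*13^1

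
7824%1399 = 829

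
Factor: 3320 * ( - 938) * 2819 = -2^4*5^1 * 7^1*67^1 *83^1*2819^1 = - 8778817040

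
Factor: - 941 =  -941^1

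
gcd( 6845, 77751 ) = 1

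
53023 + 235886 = 288909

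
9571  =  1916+7655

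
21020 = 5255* 4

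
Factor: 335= 5^1*67^1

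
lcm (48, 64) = 192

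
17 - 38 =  - 21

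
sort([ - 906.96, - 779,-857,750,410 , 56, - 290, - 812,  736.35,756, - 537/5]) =[ - 906.96, - 857, - 812,-779,-290, - 537/5, 56, 410, 736.35,750,756 ]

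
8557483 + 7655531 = 16213014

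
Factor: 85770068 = 2^2 * 311^1*68947^1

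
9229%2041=1065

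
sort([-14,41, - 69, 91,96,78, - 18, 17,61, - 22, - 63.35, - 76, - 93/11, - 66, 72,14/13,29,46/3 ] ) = [ - 76 , - 69, - 66, - 63.35,  -  22,  -  18, - 14, - 93/11, 14/13,46/3,17,29,41,61,  72,78,91,96]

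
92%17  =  7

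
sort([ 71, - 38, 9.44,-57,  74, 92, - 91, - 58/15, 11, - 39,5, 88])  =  [ - 91, -57, -39, - 38,- 58/15,5,9.44, 11, 71 , 74, 88, 92]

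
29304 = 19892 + 9412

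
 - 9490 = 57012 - 66502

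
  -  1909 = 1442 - 3351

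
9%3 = 0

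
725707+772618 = 1498325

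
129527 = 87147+42380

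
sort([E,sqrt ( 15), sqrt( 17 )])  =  [ E,sqrt( 15),sqrt(17)]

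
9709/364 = 1387/52=26.67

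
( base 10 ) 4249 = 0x1099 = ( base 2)1000010011001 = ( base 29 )51F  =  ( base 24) 791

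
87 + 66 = 153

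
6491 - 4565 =1926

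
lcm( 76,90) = 3420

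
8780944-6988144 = 1792800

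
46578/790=58+379/395 = 58.96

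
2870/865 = 3 + 55/173 = 3.32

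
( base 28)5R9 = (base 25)7CA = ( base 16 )124D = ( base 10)4685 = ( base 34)41r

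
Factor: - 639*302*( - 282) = 54419796=2^2*3^3*47^1*71^1 * 151^1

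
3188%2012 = 1176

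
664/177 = 664/177 = 3.75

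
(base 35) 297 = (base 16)ad4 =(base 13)1353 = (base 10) 2772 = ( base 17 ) 9a1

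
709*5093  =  3610937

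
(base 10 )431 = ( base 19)13d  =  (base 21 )kb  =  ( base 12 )2BB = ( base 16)1af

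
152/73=152/73=2.08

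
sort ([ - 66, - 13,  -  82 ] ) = [ - 82 ,- 66, - 13] 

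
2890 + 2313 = 5203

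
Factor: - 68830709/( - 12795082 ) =2^( - 1)*227^ (  -  1)*28183^( - 1)*68830709^1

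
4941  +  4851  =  9792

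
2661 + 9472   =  12133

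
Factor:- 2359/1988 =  - 2^( - 2 )*71^( - 1 )*337^1 = - 337/284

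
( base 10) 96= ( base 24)40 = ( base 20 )4g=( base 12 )80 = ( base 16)60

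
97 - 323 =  - 226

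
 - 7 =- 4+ -3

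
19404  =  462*42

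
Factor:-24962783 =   -  17^1 * 1468399^1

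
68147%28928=10291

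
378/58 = 189/29 = 6.52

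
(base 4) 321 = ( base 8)71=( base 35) 1m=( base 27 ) 23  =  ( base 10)57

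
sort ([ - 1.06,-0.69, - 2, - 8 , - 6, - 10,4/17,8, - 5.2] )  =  [ - 10, - 8,  -  6,  -  5.2,-2, - 1.06, - 0.69, 4/17, 8]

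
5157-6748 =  - 1591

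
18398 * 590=10854820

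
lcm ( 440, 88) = 440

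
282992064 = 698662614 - 415670550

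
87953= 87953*1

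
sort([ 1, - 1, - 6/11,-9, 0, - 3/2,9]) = [ - 9, - 3/2, - 1,-6/11,0,1,9 ]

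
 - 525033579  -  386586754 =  - 911620333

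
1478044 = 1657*892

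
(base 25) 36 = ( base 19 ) 45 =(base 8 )121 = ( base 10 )81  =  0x51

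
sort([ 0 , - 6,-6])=[-6, - 6, 0 ]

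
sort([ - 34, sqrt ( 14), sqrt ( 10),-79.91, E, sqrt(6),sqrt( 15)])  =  [-79.91,-34,sqrt(6),  E, sqrt( 10), sqrt( 14),  sqrt(15) ] 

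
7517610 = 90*83529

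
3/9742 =3/9742 = 0.00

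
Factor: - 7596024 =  - 2^3* 3^1*316501^1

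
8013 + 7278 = 15291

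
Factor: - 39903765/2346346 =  - 2^( - 1 ) *3^1*5^1*11^1*59^1*4099^1*1173173^( - 1)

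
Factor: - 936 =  - 2^3 * 3^2 * 13^1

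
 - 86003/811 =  - 86003/811= - 106.05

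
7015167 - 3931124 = 3084043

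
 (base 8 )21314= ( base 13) 4093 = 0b10001011001100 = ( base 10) 8908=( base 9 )13187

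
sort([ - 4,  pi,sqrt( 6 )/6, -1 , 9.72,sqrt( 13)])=[ - 4, - 1,sqrt( 6 ) /6,pi, sqrt ( 13), 9.72] 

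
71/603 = 71/603 = 0.12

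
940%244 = 208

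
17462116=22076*791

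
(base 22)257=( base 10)1085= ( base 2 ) 10000111101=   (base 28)1AL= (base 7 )3110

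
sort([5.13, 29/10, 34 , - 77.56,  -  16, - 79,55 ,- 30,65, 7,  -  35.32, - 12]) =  [-79, - 77.56, - 35.32, - 30, - 16,  -  12, 29/10,5.13, 7, 34, 55, 65]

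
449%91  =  85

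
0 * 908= 0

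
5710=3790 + 1920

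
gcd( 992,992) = 992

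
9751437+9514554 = 19265991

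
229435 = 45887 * 5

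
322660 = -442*( -730)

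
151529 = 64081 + 87448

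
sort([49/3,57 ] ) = [ 49/3,57 ]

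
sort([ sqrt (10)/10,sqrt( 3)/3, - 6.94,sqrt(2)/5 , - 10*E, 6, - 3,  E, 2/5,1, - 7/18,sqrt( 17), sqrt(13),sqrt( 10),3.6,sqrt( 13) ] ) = [ - 10*E,  -  6.94, - 3,-7/18, sqrt( 2)/5,sqrt( 10)/10,2/5,sqrt ( 3)/3,1,E, sqrt( 10), 3.6, sqrt(13),sqrt(13),sqrt( 17),  6]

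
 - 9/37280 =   -  1 + 37271/37280 = - 0.00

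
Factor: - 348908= -2^2*7^1*17^1*733^1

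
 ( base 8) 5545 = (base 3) 11000001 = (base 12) 1831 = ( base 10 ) 2917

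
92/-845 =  -1 + 753/845 = - 0.11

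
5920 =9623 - 3703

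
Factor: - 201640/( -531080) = 11^ ( - 1) * 17^( - 1 )*71^1 =71/187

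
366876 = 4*91719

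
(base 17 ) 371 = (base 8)1733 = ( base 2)1111011011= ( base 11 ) 818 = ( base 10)987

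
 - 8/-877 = 8/877 = 0.01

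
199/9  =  22  +  1/9 = 22.11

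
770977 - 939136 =-168159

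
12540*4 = 50160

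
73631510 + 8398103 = 82029613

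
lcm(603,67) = 603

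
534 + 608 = 1142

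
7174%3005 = 1164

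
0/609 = 0 = 0.00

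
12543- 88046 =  - 75503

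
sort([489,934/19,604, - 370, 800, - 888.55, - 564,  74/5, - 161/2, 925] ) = [ - 888.55, - 564, - 370, - 161/2,74/5,934/19,489, 604,800,925 ]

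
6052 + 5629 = 11681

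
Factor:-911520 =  - 2^5* 3^3*5^1*211^1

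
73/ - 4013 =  - 73/4013 = - 0.02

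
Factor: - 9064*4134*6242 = -233891335392 = - 2^5*3^1*11^1*13^1 *53^1*103^1*3121^1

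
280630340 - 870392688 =  -  589762348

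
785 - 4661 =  -3876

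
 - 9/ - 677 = 9/677 = 0.01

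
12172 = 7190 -  -  4982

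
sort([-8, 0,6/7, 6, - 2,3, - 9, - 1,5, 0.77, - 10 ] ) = [- 10, - 9,-8, - 2, - 1,0,0.77,6/7, 3,5,6] 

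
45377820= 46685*972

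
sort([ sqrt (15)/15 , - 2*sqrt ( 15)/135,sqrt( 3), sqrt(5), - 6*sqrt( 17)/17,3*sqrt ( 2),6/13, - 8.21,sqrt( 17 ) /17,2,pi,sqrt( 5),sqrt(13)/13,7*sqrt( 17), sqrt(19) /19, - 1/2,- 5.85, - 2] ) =[ - 8.21, - 5.85, - 2, - 6*sqrt(17) /17,-1/2, - 2*sqrt( 15)/135,sqrt( 19)/19,sqrt( 17)/17, sqrt( 15 )/15, sqrt( 13)/13 , 6/13,sqrt( 3 ), 2,sqrt(5), sqrt(5),pi , 3*sqrt( 2),7*sqrt(17)]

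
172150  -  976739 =-804589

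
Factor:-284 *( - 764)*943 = 204608368= 2^4  *23^1*41^1 *71^1*191^1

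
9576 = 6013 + 3563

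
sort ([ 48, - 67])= [ - 67,48]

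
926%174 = 56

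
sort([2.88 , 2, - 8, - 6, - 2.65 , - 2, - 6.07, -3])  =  [ - 8, - 6.07, - 6, - 3,-2.65,-2, 2,2.88 ]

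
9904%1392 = 160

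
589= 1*589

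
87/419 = 87/419  =  0.21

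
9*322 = 2898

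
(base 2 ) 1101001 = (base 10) 105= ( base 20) 55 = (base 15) 70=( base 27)3O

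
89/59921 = 89/59921 = 0.00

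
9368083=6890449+2477634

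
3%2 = 1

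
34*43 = 1462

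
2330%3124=2330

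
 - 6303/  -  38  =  6303/38 = 165.87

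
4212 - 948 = 3264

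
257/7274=257/7274 =0.04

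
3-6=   -  3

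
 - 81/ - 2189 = 81/2189 = 0.04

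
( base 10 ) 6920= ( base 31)767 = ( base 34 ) 5XI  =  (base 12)4008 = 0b1101100001000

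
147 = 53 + 94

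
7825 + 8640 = 16465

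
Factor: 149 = 149^1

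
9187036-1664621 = 7522415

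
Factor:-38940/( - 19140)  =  29^(-1 )*59^1 =59/29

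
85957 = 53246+32711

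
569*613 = 348797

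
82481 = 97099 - 14618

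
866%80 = 66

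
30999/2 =15499  +  1/2 = 15499.50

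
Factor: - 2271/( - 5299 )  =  3^1 * 7^( -1 ) = 3/7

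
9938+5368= 15306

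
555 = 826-271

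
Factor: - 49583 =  - 179^1*277^1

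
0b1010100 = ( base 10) 84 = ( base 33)2I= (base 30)2o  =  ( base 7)150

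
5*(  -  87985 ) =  - 439925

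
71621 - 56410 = 15211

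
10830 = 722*15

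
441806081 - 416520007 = 25286074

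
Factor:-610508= - 2^2*19^1 * 29^1 *277^1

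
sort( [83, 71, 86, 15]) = [15,71, 83, 86 ]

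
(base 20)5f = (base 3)11021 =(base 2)1110011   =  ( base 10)115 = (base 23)50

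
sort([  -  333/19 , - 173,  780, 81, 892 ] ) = [ - 173, -333/19, 81, 780,  892 ]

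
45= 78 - 33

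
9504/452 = 2376/113 =21.03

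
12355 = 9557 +2798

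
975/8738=975/8738 = 0.11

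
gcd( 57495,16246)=1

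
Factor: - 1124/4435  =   - 2^2*5^(- 1)*281^1*887^( - 1)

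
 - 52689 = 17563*(-3)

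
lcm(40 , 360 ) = 360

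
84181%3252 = 2881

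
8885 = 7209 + 1676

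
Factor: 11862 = 2^1*3^2*659^1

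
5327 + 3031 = 8358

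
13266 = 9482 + 3784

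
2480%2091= 389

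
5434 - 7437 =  - 2003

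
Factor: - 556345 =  - 5^1 * 111269^1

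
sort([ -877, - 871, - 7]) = [ - 877, - 871, - 7]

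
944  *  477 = 450288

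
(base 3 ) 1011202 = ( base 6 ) 3545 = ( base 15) 3c2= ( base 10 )857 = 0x359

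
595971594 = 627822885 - 31851291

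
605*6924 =4189020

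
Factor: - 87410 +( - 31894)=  - 2^3*3^2*1657^1= - 119304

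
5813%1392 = 245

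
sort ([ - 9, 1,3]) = [ - 9, 1, 3] 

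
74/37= 2 = 2.00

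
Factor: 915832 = 2^3*114479^1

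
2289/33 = 763/11  =  69.36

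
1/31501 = 1/31501  =  0.00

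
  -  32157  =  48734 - 80891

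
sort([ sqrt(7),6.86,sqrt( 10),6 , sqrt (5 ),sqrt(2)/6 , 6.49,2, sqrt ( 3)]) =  [ sqrt(2) /6 , sqrt( 3),2,sqrt( 5 ),sqrt(7),  sqrt(10 ), 6,6.49,6.86]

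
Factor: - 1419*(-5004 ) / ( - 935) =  - 2^2 * 3^3*5^(-1)*17^( - 1 )*43^1*139^1 = - 645516/85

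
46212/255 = 181+19/85= 181.22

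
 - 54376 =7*( -7768) 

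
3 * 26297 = 78891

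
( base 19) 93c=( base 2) 110011110110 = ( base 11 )2547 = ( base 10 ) 3318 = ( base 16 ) CF6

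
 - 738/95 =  - 738/95=-7.77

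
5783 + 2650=8433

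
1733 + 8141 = 9874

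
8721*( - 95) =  - 828495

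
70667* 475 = 33566825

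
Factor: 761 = 761^1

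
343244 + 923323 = 1266567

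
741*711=526851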